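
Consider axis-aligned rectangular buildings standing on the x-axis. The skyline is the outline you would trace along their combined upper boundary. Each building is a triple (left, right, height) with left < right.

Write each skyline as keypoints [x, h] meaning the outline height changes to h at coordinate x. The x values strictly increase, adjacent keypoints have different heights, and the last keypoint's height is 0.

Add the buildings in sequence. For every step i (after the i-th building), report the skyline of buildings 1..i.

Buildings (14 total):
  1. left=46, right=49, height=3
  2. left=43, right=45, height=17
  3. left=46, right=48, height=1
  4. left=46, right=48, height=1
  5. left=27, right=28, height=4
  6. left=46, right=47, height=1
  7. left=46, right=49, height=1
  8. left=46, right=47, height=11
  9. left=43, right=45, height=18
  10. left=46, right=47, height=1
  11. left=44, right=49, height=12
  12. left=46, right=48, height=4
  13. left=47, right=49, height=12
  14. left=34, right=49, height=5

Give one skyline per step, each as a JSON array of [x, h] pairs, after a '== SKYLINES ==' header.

== SKYLINES ==
[[46,3],[49,0]]
[[43,17],[45,0],[46,3],[49,0]]
[[43,17],[45,0],[46,3],[49,0]]
[[43,17],[45,0],[46,3],[49,0]]
[[27,4],[28,0],[43,17],[45,0],[46,3],[49,0]]
[[27,4],[28,0],[43,17],[45,0],[46,3],[49,0]]
[[27,4],[28,0],[43,17],[45,0],[46,3],[49,0]]
[[27,4],[28,0],[43,17],[45,0],[46,11],[47,3],[49,0]]
[[27,4],[28,0],[43,18],[45,0],[46,11],[47,3],[49,0]]
[[27,4],[28,0],[43,18],[45,0],[46,11],[47,3],[49,0]]
[[27,4],[28,0],[43,18],[45,12],[49,0]]
[[27,4],[28,0],[43,18],[45,12],[49,0]]
[[27,4],[28,0],[43,18],[45,12],[49,0]]
[[27,4],[28,0],[34,5],[43,18],[45,12],[49,0]]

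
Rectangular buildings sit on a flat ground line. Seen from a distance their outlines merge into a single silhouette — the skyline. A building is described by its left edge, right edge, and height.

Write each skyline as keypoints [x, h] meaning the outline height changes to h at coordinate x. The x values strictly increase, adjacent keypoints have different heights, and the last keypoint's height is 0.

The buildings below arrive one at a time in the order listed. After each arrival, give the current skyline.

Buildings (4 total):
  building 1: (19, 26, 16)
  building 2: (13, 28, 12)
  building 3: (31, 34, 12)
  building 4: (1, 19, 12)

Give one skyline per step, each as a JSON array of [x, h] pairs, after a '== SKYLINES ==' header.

== SKYLINES ==
[[19,16],[26,0]]
[[13,12],[19,16],[26,12],[28,0]]
[[13,12],[19,16],[26,12],[28,0],[31,12],[34,0]]
[[1,12],[19,16],[26,12],[28,0],[31,12],[34,0]]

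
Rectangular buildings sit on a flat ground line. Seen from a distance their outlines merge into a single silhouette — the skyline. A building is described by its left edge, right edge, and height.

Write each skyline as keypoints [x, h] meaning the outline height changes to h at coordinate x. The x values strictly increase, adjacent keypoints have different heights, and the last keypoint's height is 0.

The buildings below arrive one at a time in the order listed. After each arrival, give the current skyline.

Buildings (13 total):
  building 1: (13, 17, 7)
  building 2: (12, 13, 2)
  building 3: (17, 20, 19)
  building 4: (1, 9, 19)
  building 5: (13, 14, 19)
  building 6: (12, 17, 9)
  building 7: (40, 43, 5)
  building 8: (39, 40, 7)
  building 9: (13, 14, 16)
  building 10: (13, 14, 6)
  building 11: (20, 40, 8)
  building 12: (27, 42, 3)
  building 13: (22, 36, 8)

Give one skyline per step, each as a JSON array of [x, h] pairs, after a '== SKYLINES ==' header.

== SKYLINES ==
[[13,7],[17,0]]
[[12,2],[13,7],[17,0]]
[[12,2],[13,7],[17,19],[20,0]]
[[1,19],[9,0],[12,2],[13,7],[17,19],[20,0]]
[[1,19],[9,0],[12,2],[13,19],[14,7],[17,19],[20,0]]
[[1,19],[9,0],[12,9],[13,19],[14,9],[17,19],[20,0]]
[[1,19],[9,0],[12,9],[13,19],[14,9],[17,19],[20,0],[40,5],[43,0]]
[[1,19],[9,0],[12,9],[13,19],[14,9],[17,19],[20,0],[39,7],[40,5],[43,0]]
[[1,19],[9,0],[12,9],[13,19],[14,9],[17,19],[20,0],[39,7],[40,5],[43,0]]
[[1,19],[9,0],[12,9],[13,19],[14,9],[17,19],[20,0],[39,7],[40,5],[43,0]]
[[1,19],[9,0],[12,9],[13,19],[14,9],[17,19],[20,8],[40,5],[43,0]]
[[1,19],[9,0],[12,9],[13,19],[14,9],[17,19],[20,8],[40,5],[43,0]]
[[1,19],[9,0],[12,9],[13,19],[14,9],[17,19],[20,8],[40,5],[43,0]]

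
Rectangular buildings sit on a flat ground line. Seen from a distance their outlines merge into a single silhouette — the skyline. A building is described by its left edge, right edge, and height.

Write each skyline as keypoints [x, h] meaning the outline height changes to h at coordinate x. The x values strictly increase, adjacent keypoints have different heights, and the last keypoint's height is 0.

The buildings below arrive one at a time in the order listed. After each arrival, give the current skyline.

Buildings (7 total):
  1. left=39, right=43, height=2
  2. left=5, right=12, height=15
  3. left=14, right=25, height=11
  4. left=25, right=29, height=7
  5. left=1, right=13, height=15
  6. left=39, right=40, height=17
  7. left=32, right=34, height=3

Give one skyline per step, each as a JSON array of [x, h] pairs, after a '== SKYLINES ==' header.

== SKYLINES ==
[[39,2],[43,0]]
[[5,15],[12,0],[39,2],[43,0]]
[[5,15],[12,0],[14,11],[25,0],[39,2],[43,0]]
[[5,15],[12,0],[14,11],[25,7],[29,0],[39,2],[43,0]]
[[1,15],[13,0],[14,11],[25,7],[29,0],[39,2],[43,0]]
[[1,15],[13,0],[14,11],[25,7],[29,0],[39,17],[40,2],[43,0]]
[[1,15],[13,0],[14,11],[25,7],[29,0],[32,3],[34,0],[39,17],[40,2],[43,0]]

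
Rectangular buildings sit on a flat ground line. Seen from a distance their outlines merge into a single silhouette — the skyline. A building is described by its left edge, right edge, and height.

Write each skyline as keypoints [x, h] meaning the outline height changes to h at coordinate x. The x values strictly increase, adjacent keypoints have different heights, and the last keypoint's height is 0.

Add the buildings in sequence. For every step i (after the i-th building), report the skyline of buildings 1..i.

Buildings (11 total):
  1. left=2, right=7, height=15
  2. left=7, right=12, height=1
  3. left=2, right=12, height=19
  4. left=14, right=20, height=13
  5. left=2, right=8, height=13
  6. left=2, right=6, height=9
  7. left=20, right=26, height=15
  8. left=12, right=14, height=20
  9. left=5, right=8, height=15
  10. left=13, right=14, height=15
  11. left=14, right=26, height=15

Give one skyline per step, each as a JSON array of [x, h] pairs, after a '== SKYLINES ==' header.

== SKYLINES ==
[[2,15],[7,0]]
[[2,15],[7,1],[12,0]]
[[2,19],[12,0]]
[[2,19],[12,0],[14,13],[20,0]]
[[2,19],[12,0],[14,13],[20,0]]
[[2,19],[12,0],[14,13],[20,0]]
[[2,19],[12,0],[14,13],[20,15],[26,0]]
[[2,19],[12,20],[14,13],[20,15],[26,0]]
[[2,19],[12,20],[14,13],[20,15],[26,0]]
[[2,19],[12,20],[14,13],[20,15],[26,0]]
[[2,19],[12,20],[14,15],[26,0]]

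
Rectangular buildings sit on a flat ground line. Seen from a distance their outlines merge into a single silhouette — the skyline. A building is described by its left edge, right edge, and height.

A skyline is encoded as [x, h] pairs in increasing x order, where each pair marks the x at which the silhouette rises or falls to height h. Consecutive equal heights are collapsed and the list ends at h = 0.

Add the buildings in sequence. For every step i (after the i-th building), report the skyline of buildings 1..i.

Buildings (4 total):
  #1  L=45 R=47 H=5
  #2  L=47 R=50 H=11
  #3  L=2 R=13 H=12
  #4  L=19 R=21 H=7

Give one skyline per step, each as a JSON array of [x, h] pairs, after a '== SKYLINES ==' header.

== SKYLINES ==
[[45,5],[47,0]]
[[45,5],[47,11],[50,0]]
[[2,12],[13,0],[45,5],[47,11],[50,0]]
[[2,12],[13,0],[19,7],[21,0],[45,5],[47,11],[50,0]]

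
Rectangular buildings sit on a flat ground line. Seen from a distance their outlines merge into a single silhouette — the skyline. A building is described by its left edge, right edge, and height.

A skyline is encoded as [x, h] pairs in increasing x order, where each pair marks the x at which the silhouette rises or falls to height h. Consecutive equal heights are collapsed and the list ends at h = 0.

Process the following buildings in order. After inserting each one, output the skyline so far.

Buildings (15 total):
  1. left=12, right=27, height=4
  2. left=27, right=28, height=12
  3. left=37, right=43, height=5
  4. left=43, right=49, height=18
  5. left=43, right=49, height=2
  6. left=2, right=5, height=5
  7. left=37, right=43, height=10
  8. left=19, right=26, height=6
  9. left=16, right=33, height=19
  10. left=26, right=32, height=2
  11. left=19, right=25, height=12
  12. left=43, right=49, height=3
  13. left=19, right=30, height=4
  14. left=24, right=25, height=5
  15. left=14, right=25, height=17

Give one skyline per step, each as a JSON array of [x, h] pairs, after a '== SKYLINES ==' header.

== SKYLINES ==
[[12,4],[27,0]]
[[12,4],[27,12],[28,0]]
[[12,4],[27,12],[28,0],[37,5],[43,0]]
[[12,4],[27,12],[28,0],[37,5],[43,18],[49,0]]
[[12,4],[27,12],[28,0],[37,5],[43,18],[49,0]]
[[2,5],[5,0],[12,4],[27,12],[28,0],[37,5],[43,18],[49,0]]
[[2,5],[5,0],[12,4],[27,12],[28,0],[37,10],[43,18],[49,0]]
[[2,5],[5,0],[12,4],[19,6],[26,4],[27,12],[28,0],[37,10],[43,18],[49,0]]
[[2,5],[5,0],[12,4],[16,19],[33,0],[37,10],[43,18],[49,0]]
[[2,5],[5,0],[12,4],[16,19],[33,0],[37,10],[43,18],[49,0]]
[[2,5],[5,0],[12,4],[16,19],[33,0],[37,10],[43,18],[49,0]]
[[2,5],[5,0],[12,4],[16,19],[33,0],[37,10],[43,18],[49,0]]
[[2,5],[5,0],[12,4],[16,19],[33,0],[37,10],[43,18],[49,0]]
[[2,5],[5,0],[12,4],[16,19],[33,0],[37,10],[43,18],[49,0]]
[[2,5],[5,0],[12,4],[14,17],[16,19],[33,0],[37,10],[43,18],[49,0]]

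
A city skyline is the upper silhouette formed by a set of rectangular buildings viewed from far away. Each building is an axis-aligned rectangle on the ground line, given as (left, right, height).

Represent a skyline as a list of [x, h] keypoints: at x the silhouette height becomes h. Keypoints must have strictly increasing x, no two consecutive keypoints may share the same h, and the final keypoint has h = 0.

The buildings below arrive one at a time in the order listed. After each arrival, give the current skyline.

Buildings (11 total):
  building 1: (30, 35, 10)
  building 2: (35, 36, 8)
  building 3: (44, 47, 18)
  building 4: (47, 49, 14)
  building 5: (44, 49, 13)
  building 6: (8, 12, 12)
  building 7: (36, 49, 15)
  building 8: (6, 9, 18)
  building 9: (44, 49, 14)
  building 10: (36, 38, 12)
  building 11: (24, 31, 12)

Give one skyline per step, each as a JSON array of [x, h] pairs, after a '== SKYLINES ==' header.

== SKYLINES ==
[[30,10],[35,0]]
[[30,10],[35,8],[36,0]]
[[30,10],[35,8],[36,0],[44,18],[47,0]]
[[30,10],[35,8],[36,0],[44,18],[47,14],[49,0]]
[[30,10],[35,8],[36,0],[44,18],[47,14],[49,0]]
[[8,12],[12,0],[30,10],[35,8],[36,0],[44,18],[47,14],[49,0]]
[[8,12],[12,0],[30,10],[35,8],[36,15],[44,18],[47,15],[49,0]]
[[6,18],[9,12],[12,0],[30,10],[35,8],[36,15],[44,18],[47,15],[49,0]]
[[6,18],[9,12],[12,0],[30,10],[35,8],[36,15],[44,18],[47,15],[49,0]]
[[6,18],[9,12],[12,0],[30,10],[35,8],[36,15],[44,18],[47,15],[49,0]]
[[6,18],[9,12],[12,0],[24,12],[31,10],[35,8],[36,15],[44,18],[47,15],[49,0]]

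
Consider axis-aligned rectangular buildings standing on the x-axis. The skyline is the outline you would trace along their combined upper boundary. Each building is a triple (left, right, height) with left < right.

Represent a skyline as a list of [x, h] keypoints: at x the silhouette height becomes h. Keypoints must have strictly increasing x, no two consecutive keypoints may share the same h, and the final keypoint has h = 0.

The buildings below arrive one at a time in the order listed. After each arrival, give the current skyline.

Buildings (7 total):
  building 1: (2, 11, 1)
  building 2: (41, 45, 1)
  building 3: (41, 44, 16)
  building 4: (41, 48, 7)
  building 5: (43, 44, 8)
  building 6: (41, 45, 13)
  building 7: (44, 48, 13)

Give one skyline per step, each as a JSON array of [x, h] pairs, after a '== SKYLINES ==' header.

== SKYLINES ==
[[2,1],[11,0]]
[[2,1],[11,0],[41,1],[45,0]]
[[2,1],[11,0],[41,16],[44,1],[45,0]]
[[2,1],[11,0],[41,16],[44,7],[48,0]]
[[2,1],[11,0],[41,16],[44,7],[48,0]]
[[2,1],[11,0],[41,16],[44,13],[45,7],[48,0]]
[[2,1],[11,0],[41,16],[44,13],[48,0]]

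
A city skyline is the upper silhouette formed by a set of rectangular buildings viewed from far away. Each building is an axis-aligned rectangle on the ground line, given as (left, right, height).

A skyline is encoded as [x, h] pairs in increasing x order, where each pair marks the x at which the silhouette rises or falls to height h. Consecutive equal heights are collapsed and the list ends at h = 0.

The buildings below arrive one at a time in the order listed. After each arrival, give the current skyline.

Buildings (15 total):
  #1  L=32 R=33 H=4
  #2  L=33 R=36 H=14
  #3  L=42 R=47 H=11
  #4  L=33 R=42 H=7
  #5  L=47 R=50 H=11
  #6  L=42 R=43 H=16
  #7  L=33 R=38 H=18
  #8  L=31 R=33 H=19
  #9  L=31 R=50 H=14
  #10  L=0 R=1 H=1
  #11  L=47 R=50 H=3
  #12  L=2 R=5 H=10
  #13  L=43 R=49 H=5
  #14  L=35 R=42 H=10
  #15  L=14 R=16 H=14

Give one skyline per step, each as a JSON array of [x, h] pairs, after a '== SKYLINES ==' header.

== SKYLINES ==
[[32,4],[33,0]]
[[32,4],[33,14],[36,0]]
[[32,4],[33,14],[36,0],[42,11],[47,0]]
[[32,4],[33,14],[36,7],[42,11],[47,0]]
[[32,4],[33,14],[36,7],[42,11],[50,0]]
[[32,4],[33,14],[36,7],[42,16],[43,11],[50,0]]
[[32,4],[33,18],[38,7],[42,16],[43,11],[50,0]]
[[31,19],[33,18],[38,7],[42,16],[43,11],[50,0]]
[[31,19],[33,18],[38,14],[42,16],[43,14],[50,0]]
[[0,1],[1,0],[31,19],[33,18],[38,14],[42,16],[43,14],[50,0]]
[[0,1],[1,0],[31,19],[33,18],[38,14],[42,16],[43,14],[50,0]]
[[0,1],[1,0],[2,10],[5,0],[31,19],[33,18],[38,14],[42,16],[43,14],[50,0]]
[[0,1],[1,0],[2,10],[5,0],[31,19],[33,18],[38,14],[42,16],[43,14],[50,0]]
[[0,1],[1,0],[2,10],[5,0],[31,19],[33,18],[38,14],[42,16],[43,14],[50,0]]
[[0,1],[1,0],[2,10],[5,0],[14,14],[16,0],[31,19],[33,18],[38,14],[42,16],[43,14],[50,0]]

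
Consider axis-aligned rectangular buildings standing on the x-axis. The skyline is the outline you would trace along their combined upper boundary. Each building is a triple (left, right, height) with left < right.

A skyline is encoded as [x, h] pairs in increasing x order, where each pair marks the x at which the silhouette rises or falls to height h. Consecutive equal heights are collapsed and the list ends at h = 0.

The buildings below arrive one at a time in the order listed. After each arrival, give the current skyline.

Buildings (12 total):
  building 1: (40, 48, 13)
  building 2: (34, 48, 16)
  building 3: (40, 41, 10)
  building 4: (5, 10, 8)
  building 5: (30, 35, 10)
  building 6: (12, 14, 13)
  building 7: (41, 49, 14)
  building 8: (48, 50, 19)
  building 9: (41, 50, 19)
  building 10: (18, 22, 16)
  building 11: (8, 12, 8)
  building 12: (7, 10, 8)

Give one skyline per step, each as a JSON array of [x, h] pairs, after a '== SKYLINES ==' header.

== SKYLINES ==
[[40,13],[48,0]]
[[34,16],[48,0]]
[[34,16],[48,0]]
[[5,8],[10,0],[34,16],[48,0]]
[[5,8],[10,0],[30,10],[34,16],[48,0]]
[[5,8],[10,0],[12,13],[14,0],[30,10],[34,16],[48,0]]
[[5,8],[10,0],[12,13],[14,0],[30,10],[34,16],[48,14],[49,0]]
[[5,8],[10,0],[12,13],[14,0],[30,10],[34,16],[48,19],[50,0]]
[[5,8],[10,0],[12,13],[14,0],[30,10],[34,16],[41,19],[50,0]]
[[5,8],[10,0],[12,13],[14,0],[18,16],[22,0],[30,10],[34,16],[41,19],[50,0]]
[[5,8],[12,13],[14,0],[18,16],[22,0],[30,10],[34,16],[41,19],[50,0]]
[[5,8],[12,13],[14,0],[18,16],[22,0],[30,10],[34,16],[41,19],[50,0]]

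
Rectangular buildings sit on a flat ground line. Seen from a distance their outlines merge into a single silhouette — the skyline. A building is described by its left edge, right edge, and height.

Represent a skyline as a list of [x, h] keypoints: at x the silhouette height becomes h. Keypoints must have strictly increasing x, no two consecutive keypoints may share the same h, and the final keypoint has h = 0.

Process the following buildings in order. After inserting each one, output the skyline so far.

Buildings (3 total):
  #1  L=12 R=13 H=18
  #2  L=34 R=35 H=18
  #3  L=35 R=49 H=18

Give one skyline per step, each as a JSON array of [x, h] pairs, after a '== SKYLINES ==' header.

== SKYLINES ==
[[12,18],[13,0]]
[[12,18],[13,0],[34,18],[35,0]]
[[12,18],[13,0],[34,18],[49,0]]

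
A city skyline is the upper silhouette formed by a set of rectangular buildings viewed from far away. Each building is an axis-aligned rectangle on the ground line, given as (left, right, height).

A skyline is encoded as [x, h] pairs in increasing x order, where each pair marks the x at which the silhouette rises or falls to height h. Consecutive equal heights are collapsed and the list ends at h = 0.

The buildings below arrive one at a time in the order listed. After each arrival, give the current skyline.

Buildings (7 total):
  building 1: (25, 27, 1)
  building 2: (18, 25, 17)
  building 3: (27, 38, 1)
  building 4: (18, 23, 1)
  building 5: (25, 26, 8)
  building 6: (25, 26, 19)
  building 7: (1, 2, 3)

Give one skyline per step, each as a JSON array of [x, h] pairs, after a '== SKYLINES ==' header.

== SKYLINES ==
[[25,1],[27,0]]
[[18,17],[25,1],[27,0]]
[[18,17],[25,1],[38,0]]
[[18,17],[25,1],[38,0]]
[[18,17],[25,8],[26,1],[38,0]]
[[18,17],[25,19],[26,1],[38,0]]
[[1,3],[2,0],[18,17],[25,19],[26,1],[38,0]]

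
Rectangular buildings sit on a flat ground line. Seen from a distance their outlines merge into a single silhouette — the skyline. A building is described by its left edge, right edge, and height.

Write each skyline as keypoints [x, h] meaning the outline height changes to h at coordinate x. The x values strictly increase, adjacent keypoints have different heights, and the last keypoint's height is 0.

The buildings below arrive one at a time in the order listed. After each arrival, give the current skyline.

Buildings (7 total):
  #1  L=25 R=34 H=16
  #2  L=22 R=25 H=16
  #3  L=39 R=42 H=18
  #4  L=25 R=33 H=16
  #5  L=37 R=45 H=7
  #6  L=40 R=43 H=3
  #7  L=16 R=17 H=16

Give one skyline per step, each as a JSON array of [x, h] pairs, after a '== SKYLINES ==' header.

== SKYLINES ==
[[25,16],[34,0]]
[[22,16],[34,0]]
[[22,16],[34,0],[39,18],[42,0]]
[[22,16],[34,0],[39,18],[42,0]]
[[22,16],[34,0],[37,7],[39,18],[42,7],[45,0]]
[[22,16],[34,0],[37,7],[39,18],[42,7],[45,0]]
[[16,16],[17,0],[22,16],[34,0],[37,7],[39,18],[42,7],[45,0]]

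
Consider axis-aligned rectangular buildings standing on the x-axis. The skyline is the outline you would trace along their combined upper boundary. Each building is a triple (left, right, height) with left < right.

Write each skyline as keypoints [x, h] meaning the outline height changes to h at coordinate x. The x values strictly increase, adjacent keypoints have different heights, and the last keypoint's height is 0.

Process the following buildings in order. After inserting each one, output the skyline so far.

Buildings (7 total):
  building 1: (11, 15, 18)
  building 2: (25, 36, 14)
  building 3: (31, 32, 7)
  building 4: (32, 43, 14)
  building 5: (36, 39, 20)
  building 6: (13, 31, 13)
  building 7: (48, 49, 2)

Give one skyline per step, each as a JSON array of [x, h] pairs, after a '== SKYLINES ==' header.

== SKYLINES ==
[[11,18],[15,0]]
[[11,18],[15,0],[25,14],[36,0]]
[[11,18],[15,0],[25,14],[36,0]]
[[11,18],[15,0],[25,14],[43,0]]
[[11,18],[15,0],[25,14],[36,20],[39,14],[43,0]]
[[11,18],[15,13],[25,14],[36,20],[39,14],[43,0]]
[[11,18],[15,13],[25,14],[36,20],[39,14],[43,0],[48,2],[49,0]]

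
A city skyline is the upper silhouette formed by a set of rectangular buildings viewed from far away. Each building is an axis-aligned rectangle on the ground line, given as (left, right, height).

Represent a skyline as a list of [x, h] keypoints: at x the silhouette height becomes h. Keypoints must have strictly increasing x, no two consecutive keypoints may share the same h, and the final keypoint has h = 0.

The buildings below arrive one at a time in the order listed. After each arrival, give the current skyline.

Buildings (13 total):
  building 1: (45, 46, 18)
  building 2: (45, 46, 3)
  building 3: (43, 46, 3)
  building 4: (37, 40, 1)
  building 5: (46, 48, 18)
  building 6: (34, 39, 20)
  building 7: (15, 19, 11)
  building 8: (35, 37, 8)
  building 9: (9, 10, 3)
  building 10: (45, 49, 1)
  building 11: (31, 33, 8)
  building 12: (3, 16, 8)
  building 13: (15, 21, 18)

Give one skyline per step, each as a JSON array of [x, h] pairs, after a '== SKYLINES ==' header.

== SKYLINES ==
[[45,18],[46,0]]
[[45,18],[46,0]]
[[43,3],[45,18],[46,0]]
[[37,1],[40,0],[43,3],[45,18],[46,0]]
[[37,1],[40,0],[43,3],[45,18],[48,0]]
[[34,20],[39,1],[40,0],[43,3],[45,18],[48,0]]
[[15,11],[19,0],[34,20],[39,1],[40,0],[43,3],[45,18],[48,0]]
[[15,11],[19,0],[34,20],[39,1],[40,0],[43,3],[45,18],[48,0]]
[[9,3],[10,0],[15,11],[19,0],[34,20],[39,1],[40,0],[43,3],[45,18],[48,0]]
[[9,3],[10,0],[15,11],[19,0],[34,20],[39,1],[40,0],[43,3],[45,18],[48,1],[49,0]]
[[9,3],[10,0],[15,11],[19,0],[31,8],[33,0],[34,20],[39,1],[40,0],[43,3],[45,18],[48,1],[49,0]]
[[3,8],[15,11],[19,0],[31,8],[33,0],[34,20],[39,1],[40,0],[43,3],[45,18],[48,1],[49,0]]
[[3,8],[15,18],[21,0],[31,8],[33,0],[34,20],[39,1],[40,0],[43,3],[45,18],[48,1],[49,0]]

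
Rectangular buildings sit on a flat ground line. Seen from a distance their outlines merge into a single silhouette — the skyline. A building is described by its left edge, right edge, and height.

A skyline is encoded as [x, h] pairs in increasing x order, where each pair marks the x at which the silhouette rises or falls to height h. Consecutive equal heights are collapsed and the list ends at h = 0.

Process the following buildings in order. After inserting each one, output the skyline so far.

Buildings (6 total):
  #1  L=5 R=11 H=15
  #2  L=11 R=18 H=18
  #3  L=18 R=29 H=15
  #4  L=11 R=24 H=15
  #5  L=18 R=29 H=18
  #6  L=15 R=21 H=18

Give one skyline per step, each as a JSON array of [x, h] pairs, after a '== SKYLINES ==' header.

== SKYLINES ==
[[5,15],[11,0]]
[[5,15],[11,18],[18,0]]
[[5,15],[11,18],[18,15],[29,0]]
[[5,15],[11,18],[18,15],[29,0]]
[[5,15],[11,18],[29,0]]
[[5,15],[11,18],[29,0]]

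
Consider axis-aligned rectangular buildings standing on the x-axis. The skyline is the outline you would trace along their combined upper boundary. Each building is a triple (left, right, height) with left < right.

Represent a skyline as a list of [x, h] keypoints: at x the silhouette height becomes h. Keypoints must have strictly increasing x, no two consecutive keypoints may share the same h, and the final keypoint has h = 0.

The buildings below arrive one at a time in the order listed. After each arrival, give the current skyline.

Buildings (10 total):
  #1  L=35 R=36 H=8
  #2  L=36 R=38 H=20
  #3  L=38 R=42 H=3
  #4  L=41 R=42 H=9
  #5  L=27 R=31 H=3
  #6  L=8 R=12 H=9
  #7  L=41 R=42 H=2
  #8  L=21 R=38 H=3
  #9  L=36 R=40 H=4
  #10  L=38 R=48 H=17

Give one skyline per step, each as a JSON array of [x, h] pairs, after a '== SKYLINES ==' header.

== SKYLINES ==
[[35,8],[36,0]]
[[35,8],[36,20],[38,0]]
[[35,8],[36,20],[38,3],[42,0]]
[[35,8],[36,20],[38,3],[41,9],[42,0]]
[[27,3],[31,0],[35,8],[36,20],[38,3],[41,9],[42,0]]
[[8,9],[12,0],[27,3],[31,0],[35,8],[36,20],[38,3],[41,9],[42,0]]
[[8,9],[12,0],[27,3],[31,0],[35,8],[36,20],[38,3],[41,9],[42,0]]
[[8,9],[12,0],[21,3],[35,8],[36,20],[38,3],[41,9],[42,0]]
[[8,9],[12,0],[21,3],[35,8],[36,20],[38,4],[40,3],[41,9],[42,0]]
[[8,9],[12,0],[21,3],[35,8],[36,20],[38,17],[48,0]]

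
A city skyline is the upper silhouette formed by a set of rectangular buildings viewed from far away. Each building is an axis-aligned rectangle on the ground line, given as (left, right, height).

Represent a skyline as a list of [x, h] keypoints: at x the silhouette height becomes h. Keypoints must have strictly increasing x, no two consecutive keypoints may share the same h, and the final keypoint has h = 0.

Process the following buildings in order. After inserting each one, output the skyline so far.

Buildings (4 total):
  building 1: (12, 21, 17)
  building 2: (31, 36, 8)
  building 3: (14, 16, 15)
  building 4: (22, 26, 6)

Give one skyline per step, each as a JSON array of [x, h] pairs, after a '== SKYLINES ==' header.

== SKYLINES ==
[[12,17],[21,0]]
[[12,17],[21,0],[31,8],[36,0]]
[[12,17],[21,0],[31,8],[36,0]]
[[12,17],[21,0],[22,6],[26,0],[31,8],[36,0]]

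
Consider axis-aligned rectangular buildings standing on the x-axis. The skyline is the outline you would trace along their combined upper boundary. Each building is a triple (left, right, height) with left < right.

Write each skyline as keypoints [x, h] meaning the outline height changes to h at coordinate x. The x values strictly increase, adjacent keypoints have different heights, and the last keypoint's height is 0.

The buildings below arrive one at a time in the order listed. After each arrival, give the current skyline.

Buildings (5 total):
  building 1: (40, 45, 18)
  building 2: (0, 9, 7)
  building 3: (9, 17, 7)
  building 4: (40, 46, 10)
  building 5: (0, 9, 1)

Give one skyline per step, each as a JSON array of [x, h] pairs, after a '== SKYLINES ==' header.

== SKYLINES ==
[[40,18],[45,0]]
[[0,7],[9,0],[40,18],[45,0]]
[[0,7],[17,0],[40,18],[45,0]]
[[0,7],[17,0],[40,18],[45,10],[46,0]]
[[0,7],[17,0],[40,18],[45,10],[46,0]]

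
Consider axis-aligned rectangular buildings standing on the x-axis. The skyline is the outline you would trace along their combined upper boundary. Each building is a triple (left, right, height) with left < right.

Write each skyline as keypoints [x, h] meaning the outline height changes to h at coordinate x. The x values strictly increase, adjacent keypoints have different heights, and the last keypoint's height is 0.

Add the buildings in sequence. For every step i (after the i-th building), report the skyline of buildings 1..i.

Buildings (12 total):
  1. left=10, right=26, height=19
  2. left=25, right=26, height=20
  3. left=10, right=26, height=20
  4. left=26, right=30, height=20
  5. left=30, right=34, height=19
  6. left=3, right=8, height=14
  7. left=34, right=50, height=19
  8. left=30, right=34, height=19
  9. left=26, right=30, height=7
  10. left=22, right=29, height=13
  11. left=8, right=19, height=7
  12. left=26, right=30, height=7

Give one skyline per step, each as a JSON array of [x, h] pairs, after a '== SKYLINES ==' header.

== SKYLINES ==
[[10,19],[26,0]]
[[10,19],[25,20],[26,0]]
[[10,20],[26,0]]
[[10,20],[30,0]]
[[10,20],[30,19],[34,0]]
[[3,14],[8,0],[10,20],[30,19],[34,0]]
[[3,14],[8,0],[10,20],[30,19],[50,0]]
[[3,14],[8,0],[10,20],[30,19],[50,0]]
[[3,14],[8,0],[10,20],[30,19],[50,0]]
[[3,14],[8,0],[10,20],[30,19],[50,0]]
[[3,14],[8,7],[10,20],[30,19],[50,0]]
[[3,14],[8,7],[10,20],[30,19],[50,0]]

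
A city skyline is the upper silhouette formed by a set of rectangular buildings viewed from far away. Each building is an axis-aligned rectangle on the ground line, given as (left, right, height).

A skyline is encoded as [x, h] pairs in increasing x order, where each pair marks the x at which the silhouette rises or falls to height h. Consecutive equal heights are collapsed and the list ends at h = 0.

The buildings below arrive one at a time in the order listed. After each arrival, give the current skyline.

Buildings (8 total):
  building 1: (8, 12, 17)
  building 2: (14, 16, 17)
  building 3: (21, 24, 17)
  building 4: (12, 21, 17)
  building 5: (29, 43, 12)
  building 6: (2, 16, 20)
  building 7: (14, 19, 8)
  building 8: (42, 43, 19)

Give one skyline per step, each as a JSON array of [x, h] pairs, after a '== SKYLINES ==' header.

== SKYLINES ==
[[8,17],[12,0]]
[[8,17],[12,0],[14,17],[16,0]]
[[8,17],[12,0],[14,17],[16,0],[21,17],[24,0]]
[[8,17],[24,0]]
[[8,17],[24,0],[29,12],[43,0]]
[[2,20],[16,17],[24,0],[29,12],[43,0]]
[[2,20],[16,17],[24,0],[29,12],[43,0]]
[[2,20],[16,17],[24,0],[29,12],[42,19],[43,0]]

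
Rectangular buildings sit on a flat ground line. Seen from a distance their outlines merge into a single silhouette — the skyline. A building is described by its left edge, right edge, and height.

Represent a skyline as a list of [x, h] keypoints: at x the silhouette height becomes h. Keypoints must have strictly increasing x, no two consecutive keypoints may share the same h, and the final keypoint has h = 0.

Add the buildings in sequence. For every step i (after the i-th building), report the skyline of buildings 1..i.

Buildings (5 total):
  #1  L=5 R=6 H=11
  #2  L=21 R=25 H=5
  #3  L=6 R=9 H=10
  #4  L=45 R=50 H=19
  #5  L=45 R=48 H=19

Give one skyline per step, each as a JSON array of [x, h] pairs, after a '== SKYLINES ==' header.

== SKYLINES ==
[[5,11],[6,0]]
[[5,11],[6,0],[21,5],[25,0]]
[[5,11],[6,10],[9,0],[21,5],[25,0]]
[[5,11],[6,10],[9,0],[21,5],[25,0],[45,19],[50,0]]
[[5,11],[6,10],[9,0],[21,5],[25,0],[45,19],[50,0]]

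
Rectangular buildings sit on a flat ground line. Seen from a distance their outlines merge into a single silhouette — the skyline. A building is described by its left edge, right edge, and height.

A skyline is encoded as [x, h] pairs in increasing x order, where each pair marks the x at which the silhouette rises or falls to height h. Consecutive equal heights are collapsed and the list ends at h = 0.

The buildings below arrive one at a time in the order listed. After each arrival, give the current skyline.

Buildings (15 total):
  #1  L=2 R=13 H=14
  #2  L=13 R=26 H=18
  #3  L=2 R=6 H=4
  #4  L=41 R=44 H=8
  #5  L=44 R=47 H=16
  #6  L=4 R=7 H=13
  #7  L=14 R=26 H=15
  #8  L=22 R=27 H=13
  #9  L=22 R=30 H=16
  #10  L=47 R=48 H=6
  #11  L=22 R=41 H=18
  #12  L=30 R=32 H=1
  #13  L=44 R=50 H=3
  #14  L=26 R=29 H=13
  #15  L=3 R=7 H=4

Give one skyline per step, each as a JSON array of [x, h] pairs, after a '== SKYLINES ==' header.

== SKYLINES ==
[[2,14],[13,0]]
[[2,14],[13,18],[26,0]]
[[2,14],[13,18],[26,0]]
[[2,14],[13,18],[26,0],[41,8],[44,0]]
[[2,14],[13,18],[26,0],[41,8],[44,16],[47,0]]
[[2,14],[13,18],[26,0],[41,8],[44,16],[47,0]]
[[2,14],[13,18],[26,0],[41,8],[44,16],[47,0]]
[[2,14],[13,18],[26,13],[27,0],[41,8],[44,16],[47,0]]
[[2,14],[13,18],[26,16],[30,0],[41,8],[44,16],[47,0]]
[[2,14],[13,18],[26,16],[30,0],[41,8],[44,16],[47,6],[48,0]]
[[2,14],[13,18],[41,8],[44,16],[47,6],[48,0]]
[[2,14],[13,18],[41,8],[44,16],[47,6],[48,0]]
[[2,14],[13,18],[41,8],[44,16],[47,6],[48,3],[50,0]]
[[2,14],[13,18],[41,8],[44,16],[47,6],[48,3],[50,0]]
[[2,14],[13,18],[41,8],[44,16],[47,6],[48,3],[50,0]]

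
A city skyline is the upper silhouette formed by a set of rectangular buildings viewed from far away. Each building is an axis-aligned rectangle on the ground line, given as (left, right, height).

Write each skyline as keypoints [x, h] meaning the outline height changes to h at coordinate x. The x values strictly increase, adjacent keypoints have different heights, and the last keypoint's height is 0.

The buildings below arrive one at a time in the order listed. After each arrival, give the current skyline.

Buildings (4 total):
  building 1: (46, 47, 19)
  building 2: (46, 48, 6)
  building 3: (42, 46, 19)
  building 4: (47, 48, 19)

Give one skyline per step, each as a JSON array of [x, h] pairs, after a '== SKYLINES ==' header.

== SKYLINES ==
[[46,19],[47,0]]
[[46,19],[47,6],[48,0]]
[[42,19],[47,6],[48,0]]
[[42,19],[48,0]]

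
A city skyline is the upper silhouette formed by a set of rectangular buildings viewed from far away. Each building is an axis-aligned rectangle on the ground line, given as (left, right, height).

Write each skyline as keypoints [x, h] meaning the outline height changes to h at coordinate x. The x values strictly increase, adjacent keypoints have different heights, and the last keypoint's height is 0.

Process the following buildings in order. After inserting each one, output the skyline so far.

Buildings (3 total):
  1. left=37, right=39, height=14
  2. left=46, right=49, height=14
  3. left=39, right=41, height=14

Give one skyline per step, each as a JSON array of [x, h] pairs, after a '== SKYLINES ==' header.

== SKYLINES ==
[[37,14],[39,0]]
[[37,14],[39,0],[46,14],[49,0]]
[[37,14],[41,0],[46,14],[49,0]]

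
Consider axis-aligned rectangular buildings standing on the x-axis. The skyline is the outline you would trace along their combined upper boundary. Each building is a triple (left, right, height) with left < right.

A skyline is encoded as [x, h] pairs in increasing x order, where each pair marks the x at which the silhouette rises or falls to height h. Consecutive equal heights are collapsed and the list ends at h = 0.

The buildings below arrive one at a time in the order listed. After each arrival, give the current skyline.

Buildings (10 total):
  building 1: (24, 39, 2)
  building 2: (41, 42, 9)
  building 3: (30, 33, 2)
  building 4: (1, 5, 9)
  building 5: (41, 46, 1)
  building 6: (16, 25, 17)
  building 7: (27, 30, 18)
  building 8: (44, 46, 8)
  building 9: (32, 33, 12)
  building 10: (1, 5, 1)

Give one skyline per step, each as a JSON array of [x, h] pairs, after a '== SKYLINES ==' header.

== SKYLINES ==
[[24,2],[39,0]]
[[24,2],[39,0],[41,9],[42,0]]
[[24,2],[39,0],[41,9],[42,0]]
[[1,9],[5,0],[24,2],[39,0],[41,9],[42,0]]
[[1,9],[5,0],[24,2],[39,0],[41,9],[42,1],[46,0]]
[[1,9],[5,0],[16,17],[25,2],[39,0],[41,9],[42,1],[46,0]]
[[1,9],[5,0],[16,17],[25,2],[27,18],[30,2],[39,0],[41,9],[42,1],[46,0]]
[[1,9],[5,0],[16,17],[25,2],[27,18],[30,2],[39,0],[41,9],[42,1],[44,8],[46,0]]
[[1,9],[5,0],[16,17],[25,2],[27,18],[30,2],[32,12],[33,2],[39,0],[41,9],[42,1],[44,8],[46,0]]
[[1,9],[5,0],[16,17],[25,2],[27,18],[30,2],[32,12],[33,2],[39,0],[41,9],[42,1],[44,8],[46,0]]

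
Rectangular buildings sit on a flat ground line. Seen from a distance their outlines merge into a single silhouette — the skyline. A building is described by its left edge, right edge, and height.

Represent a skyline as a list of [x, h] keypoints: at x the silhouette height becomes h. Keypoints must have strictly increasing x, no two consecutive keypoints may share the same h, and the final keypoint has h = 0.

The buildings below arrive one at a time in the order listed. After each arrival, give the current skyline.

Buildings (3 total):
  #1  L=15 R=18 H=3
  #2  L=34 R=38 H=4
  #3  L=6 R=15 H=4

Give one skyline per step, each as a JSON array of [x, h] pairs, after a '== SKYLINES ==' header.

== SKYLINES ==
[[15,3],[18,0]]
[[15,3],[18,0],[34,4],[38,0]]
[[6,4],[15,3],[18,0],[34,4],[38,0]]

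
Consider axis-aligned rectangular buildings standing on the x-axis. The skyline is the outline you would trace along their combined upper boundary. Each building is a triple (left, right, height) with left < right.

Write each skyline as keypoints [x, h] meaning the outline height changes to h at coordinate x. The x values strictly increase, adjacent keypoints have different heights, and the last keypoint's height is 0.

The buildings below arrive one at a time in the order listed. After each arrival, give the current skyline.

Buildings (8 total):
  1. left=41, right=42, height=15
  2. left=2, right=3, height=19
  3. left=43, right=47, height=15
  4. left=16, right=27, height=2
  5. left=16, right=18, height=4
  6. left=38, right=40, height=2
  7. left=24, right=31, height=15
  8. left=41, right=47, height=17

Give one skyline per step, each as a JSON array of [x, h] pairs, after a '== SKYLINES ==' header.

== SKYLINES ==
[[41,15],[42,0]]
[[2,19],[3,0],[41,15],[42,0]]
[[2,19],[3,0],[41,15],[42,0],[43,15],[47,0]]
[[2,19],[3,0],[16,2],[27,0],[41,15],[42,0],[43,15],[47,0]]
[[2,19],[3,0],[16,4],[18,2],[27,0],[41,15],[42,0],[43,15],[47,0]]
[[2,19],[3,0],[16,4],[18,2],[27,0],[38,2],[40,0],[41,15],[42,0],[43,15],[47,0]]
[[2,19],[3,0],[16,4],[18,2],[24,15],[31,0],[38,2],[40,0],[41,15],[42,0],[43,15],[47,0]]
[[2,19],[3,0],[16,4],[18,2],[24,15],[31,0],[38,2],[40,0],[41,17],[47,0]]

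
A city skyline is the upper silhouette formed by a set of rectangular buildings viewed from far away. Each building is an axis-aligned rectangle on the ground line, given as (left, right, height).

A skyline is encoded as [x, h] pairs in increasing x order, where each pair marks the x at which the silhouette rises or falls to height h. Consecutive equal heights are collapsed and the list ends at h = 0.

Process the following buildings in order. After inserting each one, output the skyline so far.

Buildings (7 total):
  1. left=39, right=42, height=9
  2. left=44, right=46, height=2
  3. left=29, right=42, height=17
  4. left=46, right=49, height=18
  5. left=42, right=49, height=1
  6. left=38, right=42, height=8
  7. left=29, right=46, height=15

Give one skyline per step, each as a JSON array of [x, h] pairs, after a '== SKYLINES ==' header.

== SKYLINES ==
[[39,9],[42,0]]
[[39,9],[42,0],[44,2],[46,0]]
[[29,17],[42,0],[44,2],[46,0]]
[[29,17],[42,0],[44,2],[46,18],[49,0]]
[[29,17],[42,1],[44,2],[46,18],[49,0]]
[[29,17],[42,1],[44,2],[46,18],[49,0]]
[[29,17],[42,15],[46,18],[49,0]]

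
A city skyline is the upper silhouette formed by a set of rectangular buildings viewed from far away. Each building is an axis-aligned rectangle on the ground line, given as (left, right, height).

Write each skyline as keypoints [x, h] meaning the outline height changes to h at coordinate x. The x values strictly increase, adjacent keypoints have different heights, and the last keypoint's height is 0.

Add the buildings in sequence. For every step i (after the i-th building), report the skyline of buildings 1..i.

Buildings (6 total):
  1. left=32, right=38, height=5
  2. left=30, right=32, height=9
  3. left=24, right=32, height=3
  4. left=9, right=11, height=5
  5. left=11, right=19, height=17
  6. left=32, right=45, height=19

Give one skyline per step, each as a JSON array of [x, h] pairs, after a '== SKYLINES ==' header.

== SKYLINES ==
[[32,5],[38,0]]
[[30,9],[32,5],[38,0]]
[[24,3],[30,9],[32,5],[38,0]]
[[9,5],[11,0],[24,3],[30,9],[32,5],[38,0]]
[[9,5],[11,17],[19,0],[24,3],[30,9],[32,5],[38,0]]
[[9,5],[11,17],[19,0],[24,3],[30,9],[32,19],[45,0]]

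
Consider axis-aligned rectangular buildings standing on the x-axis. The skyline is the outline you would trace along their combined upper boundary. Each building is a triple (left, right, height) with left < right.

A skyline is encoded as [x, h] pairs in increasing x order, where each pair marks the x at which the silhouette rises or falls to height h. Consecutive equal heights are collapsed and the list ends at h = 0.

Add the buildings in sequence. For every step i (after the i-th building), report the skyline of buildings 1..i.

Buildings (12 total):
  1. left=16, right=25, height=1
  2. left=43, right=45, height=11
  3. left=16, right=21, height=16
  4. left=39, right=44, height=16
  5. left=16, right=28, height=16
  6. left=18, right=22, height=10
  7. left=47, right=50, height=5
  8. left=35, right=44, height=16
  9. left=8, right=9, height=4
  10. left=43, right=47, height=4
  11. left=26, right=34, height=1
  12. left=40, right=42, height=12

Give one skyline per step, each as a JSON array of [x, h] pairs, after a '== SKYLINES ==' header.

== SKYLINES ==
[[16,1],[25,0]]
[[16,1],[25,0],[43,11],[45,0]]
[[16,16],[21,1],[25,0],[43,11],[45,0]]
[[16,16],[21,1],[25,0],[39,16],[44,11],[45,0]]
[[16,16],[28,0],[39,16],[44,11],[45,0]]
[[16,16],[28,0],[39,16],[44,11],[45,0]]
[[16,16],[28,0],[39,16],[44,11],[45,0],[47,5],[50,0]]
[[16,16],[28,0],[35,16],[44,11],[45,0],[47,5],[50,0]]
[[8,4],[9,0],[16,16],[28,0],[35,16],[44,11],[45,0],[47,5],[50,0]]
[[8,4],[9,0],[16,16],[28,0],[35,16],[44,11],[45,4],[47,5],[50,0]]
[[8,4],[9,0],[16,16],[28,1],[34,0],[35,16],[44,11],[45,4],[47,5],[50,0]]
[[8,4],[9,0],[16,16],[28,1],[34,0],[35,16],[44,11],[45,4],[47,5],[50,0]]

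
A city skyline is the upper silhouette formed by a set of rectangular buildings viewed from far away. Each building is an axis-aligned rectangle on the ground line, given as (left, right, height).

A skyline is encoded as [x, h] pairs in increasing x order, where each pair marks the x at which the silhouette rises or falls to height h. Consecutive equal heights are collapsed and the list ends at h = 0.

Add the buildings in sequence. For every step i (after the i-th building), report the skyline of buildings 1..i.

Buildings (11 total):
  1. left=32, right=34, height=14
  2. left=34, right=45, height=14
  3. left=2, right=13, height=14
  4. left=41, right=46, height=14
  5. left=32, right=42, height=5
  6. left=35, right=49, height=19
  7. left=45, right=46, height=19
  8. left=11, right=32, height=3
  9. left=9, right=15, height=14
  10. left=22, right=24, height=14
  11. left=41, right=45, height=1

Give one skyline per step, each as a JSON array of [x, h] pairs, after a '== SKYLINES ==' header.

== SKYLINES ==
[[32,14],[34,0]]
[[32,14],[45,0]]
[[2,14],[13,0],[32,14],[45,0]]
[[2,14],[13,0],[32,14],[46,0]]
[[2,14],[13,0],[32,14],[46,0]]
[[2,14],[13,0],[32,14],[35,19],[49,0]]
[[2,14],[13,0],[32,14],[35,19],[49,0]]
[[2,14],[13,3],[32,14],[35,19],[49,0]]
[[2,14],[15,3],[32,14],[35,19],[49,0]]
[[2,14],[15,3],[22,14],[24,3],[32,14],[35,19],[49,0]]
[[2,14],[15,3],[22,14],[24,3],[32,14],[35,19],[49,0]]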